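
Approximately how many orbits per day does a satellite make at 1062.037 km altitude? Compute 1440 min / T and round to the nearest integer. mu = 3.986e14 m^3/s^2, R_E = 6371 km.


r = 7.433037e+06 m
T = 2*pi*sqrt(r^3/mu) = 6377.6497 s = 106.2942 min
revs/day = 1440 / 106.2942 = 13.5473
Rounded: 14 revolutions per day

14 revolutions per day


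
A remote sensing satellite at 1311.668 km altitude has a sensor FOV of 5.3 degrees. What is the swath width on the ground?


FOV = 5.3 deg = 0.09250245 rad
swath = 2 * alt * tan(FOV/2) = 2 * 1311.668 * tan(0.04625123)
swath = 2 * 1311.668 * 0.04628423
swath = 121.4191 km

121.4191 km


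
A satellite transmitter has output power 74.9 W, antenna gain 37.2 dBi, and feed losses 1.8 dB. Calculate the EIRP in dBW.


Pt = 74.9 W = 18.7448 dBW
EIRP = Pt_dBW + Gt - losses = 18.7448 + 37.2 - 1.8 = 54.1448 dBW

54.1448 dBW


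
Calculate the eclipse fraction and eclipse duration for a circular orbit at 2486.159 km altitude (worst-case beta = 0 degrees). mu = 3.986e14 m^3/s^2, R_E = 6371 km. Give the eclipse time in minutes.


r = 8857.1590 km
T = 138.2616 min
Eclipse fraction = arcsin(R_E/r)/pi = arcsin(6371.0000/8857.1590)/pi
= arcsin(0.7193051)/pi = 0.2555397
Eclipse duration = 0.2555397 * 138.2616 = 35.3313 min

35.3313 minutes


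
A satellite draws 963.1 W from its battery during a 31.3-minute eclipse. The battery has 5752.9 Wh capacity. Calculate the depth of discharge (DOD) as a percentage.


E_used = P * t / 60 = 963.1 * 31.3 / 60 = 502.4172 Wh
DOD = E_used / E_total * 100 = 502.4172 / 5752.9 * 100
DOD = 8.7333 %

8.7333 %


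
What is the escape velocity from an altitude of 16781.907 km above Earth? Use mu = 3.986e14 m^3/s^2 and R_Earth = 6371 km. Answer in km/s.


r = 6371.0 + 16781.907 = 23152.9070 km = 2.3152907e+07 m
v_esc = sqrt(2*mu/r) = sqrt(2*3.986e14 / 2.3152907e+07)
v_esc = 5867.8754 m/s = 5.8679 km/s

5.8679 km/s


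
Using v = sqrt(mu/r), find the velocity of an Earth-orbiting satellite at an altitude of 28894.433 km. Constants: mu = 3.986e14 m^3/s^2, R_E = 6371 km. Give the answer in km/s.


r = R_E + alt = 6371.0 + 28894.433 = 35265.4330 km = 3.5265433e+07 m
v = sqrt(mu/r) = sqrt(3.986e14 / 3.5265433e+07) = 3361.9716 m/s = 3.3620 km/s

3.3620 km/s


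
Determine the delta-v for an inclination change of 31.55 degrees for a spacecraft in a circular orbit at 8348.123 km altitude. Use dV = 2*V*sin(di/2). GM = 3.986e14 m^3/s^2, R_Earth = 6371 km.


r = 14719.1230 km = 1.4719123e+07 m
V = sqrt(mu/r) = 5203.8849 m/s
di = 31.55 deg = 0.5506514 rad
dV = 2*V*sin(di/2) = 2*5203.8849*sin(0.2753257)
dV = 2829.4602 m/s = 2.8295 km/s

2.8295 km/s


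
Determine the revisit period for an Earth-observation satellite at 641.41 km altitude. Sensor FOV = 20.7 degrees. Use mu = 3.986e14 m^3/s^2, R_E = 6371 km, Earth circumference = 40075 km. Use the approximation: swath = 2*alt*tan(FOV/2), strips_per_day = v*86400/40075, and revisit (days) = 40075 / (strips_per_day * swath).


swath = 2*641.41*tan(0.1806416) = 234.2845 km
v = sqrt(mu/r) = 7539.3690 m/s = 7.5394 km/s
strips/day = v*86400/40075 = 7.5394*86400/40075 = 16.2546
coverage/day = strips * swath = 16.2546 * 234.2845 = 3808.1919 km
revisit = 40075 / 3808.1919 = 10.5234 days

10.5234 days


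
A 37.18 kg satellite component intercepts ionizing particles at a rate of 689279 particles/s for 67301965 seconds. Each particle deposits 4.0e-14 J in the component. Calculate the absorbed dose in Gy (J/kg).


Total energy deposited = rate * time * E_per
  = 689279 * 67301965 * 4.0e-14 = 1.8556 J
Dose = E_total / mass = 1.8556 / 37.18
Dose = 0.04990837 Gy

0.0499 Gy


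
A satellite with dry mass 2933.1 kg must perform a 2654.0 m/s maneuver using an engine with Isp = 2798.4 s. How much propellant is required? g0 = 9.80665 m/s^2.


ve = Isp * g0 = 2798.4 * 9.80665 = 27442.929360 m/s
mass ratio = exp(dv/ve) = exp(2654.0/27442.929360) = 1.10154065
m_prop = m_dry * (mr - 1) = 2933.1 * (1.10154065 - 1)
m_prop = 297.8289 kg

297.8289 kg


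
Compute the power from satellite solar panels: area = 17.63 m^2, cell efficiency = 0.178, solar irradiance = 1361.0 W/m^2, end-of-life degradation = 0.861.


P = area * eta * S * degradation
P = 17.63 * 0.178 * 1361.0 * 0.861
P = 3677.3384 W

3677.3384 W


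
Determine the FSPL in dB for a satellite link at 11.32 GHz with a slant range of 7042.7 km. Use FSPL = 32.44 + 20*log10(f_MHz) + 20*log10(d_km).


f = 11.32 GHz = 11320.0000 MHz
d = 7042.7 km
FSPL = 32.44 + 20*log10(11320.0000) + 20*log10(7042.7)
FSPL = 32.44 + 81.0769 + 76.9548
FSPL = 190.4717 dB

190.4717 dB


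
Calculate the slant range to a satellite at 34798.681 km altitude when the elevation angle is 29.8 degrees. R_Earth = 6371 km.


h = 34798.681 km, el = 29.8 deg
d = -R_E*sin(el) + sqrt((R_E*sin(el))^2 + 2*R_E*h + h^2)
d = -6371.0000*sin(0.5201081) + sqrt((6371.0000*0.496974)^2 + 2*6371.0000*34798.681 + 34798.681^2)
d = 37630.5674 km

37630.5674 km


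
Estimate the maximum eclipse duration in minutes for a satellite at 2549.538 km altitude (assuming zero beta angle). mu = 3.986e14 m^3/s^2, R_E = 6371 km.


r = 8920.5380 km
T = 139.7483 min
Eclipse fraction = arcsin(R_E/r)/pi = arcsin(6371.0000/8920.5380)/pi
= arcsin(0.7141946)/pi = 0.2532068
Eclipse duration = 0.2532068 * 139.7483 = 35.3852 min

35.3852 minutes


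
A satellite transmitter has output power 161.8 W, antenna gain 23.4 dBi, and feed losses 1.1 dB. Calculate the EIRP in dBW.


Pt = 161.8 W = 22.0898 dBW
EIRP = Pt_dBW + Gt - losses = 22.0898 + 23.4 - 1.1 = 44.3898 dBW

44.3898 dBW


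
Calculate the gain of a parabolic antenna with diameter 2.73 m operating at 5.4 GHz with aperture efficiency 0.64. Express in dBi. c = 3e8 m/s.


lambda = c/f = 3e8 / 5.4e+09 = 0.05555556 m
G = eta*(pi*D/lambda)^2 = 0.64*(pi*2.73/0.05555556)^2
G = 15252.8157 (linear)
G = 10*log10(15252.8157) = 41.8335 dBi

41.8335 dBi


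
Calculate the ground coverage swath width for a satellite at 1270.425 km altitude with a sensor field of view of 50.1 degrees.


FOV = 50.1 deg = 0.87441 rad
swath = 2 * alt * tan(FOV/2) = 2 * 1270.425 * tan(0.437205)
swath = 2 * 1270.425 * 0.4673705
swath = 1187.5184 km

1187.5184 km


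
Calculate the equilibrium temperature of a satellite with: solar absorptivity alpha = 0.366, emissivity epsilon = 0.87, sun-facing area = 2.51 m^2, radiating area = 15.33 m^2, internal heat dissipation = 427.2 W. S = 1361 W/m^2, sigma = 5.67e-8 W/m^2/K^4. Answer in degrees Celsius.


Numerator = alpha*S*A_sun + Q_int = 0.366*1361*2.51 + 427.2 = 1677.4963 W
Denominator = eps*sigma*A_rad = 0.87*5.67e-8*15.33 = 7.5621357e-07 W/K^4
T^4 = 2.2182837e+09 K^4
T = 217.0223 K = -56.1277 C

-56.1277 degrees Celsius


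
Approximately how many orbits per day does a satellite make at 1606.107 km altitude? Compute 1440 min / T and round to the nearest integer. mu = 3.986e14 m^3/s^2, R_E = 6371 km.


r = 7.977107e+06 m
T = 2*pi*sqrt(r^3/mu) = 7090.5406 s = 118.1757 min
revs/day = 1440 / 118.1757 = 12.1852
Rounded: 12 revolutions per day

12 revolutions per day


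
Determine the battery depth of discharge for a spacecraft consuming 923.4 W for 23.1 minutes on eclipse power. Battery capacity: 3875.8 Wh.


E_used = P * t / 60 = 923.4 * 23.1 / 60 = 355.5090 Wh
DOD = E_used / E_total * 100 = 355.5090 / 3875.8 * 100
DOD = 9.1725 %

9.1725 %


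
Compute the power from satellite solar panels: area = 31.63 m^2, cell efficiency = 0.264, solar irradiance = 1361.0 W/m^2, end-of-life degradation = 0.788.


P = area * eta * S * degradation
P = 31.63 * 0.264 * 1361.0 * 0.788
P = 8955.4510 W

8955.4510 W


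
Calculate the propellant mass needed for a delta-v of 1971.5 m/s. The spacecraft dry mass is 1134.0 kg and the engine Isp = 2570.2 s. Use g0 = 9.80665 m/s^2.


ve = Isp * g0 = 2570.2 * 9.80665 = 25205.051830 m/s
mass ratio = exp(dv/ve) = exp(1971.5/25205.051830) = 1.08135885
m_prop = m_dry * (mr - 1) = 1134.0 * (1.08135885 - 1)
m_prop = 92.2609 kg

92.2609 kg


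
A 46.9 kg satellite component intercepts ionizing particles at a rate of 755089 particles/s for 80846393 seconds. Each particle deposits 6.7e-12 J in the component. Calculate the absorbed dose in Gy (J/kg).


Total energy deposited = rate * time * E_per
  = 755089 * 80846393 * 6.7e-12 = 409.0097 J
Dose = E_total / mass = 409.0097 / 46.9
Dose = 8.7209 Gy

8.7209 Gy


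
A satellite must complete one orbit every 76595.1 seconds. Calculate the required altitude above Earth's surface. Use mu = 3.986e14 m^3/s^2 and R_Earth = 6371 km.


T = 76595.1 s
r = (mu*T^2/(4*pi^2))^(1/3) = (3.986e14 * 76595.1^2 / (4*pi^2))^(1/3)
r = 3.8981616e+07 m = 38981.6165 km
alt = r - R_E = 38981.6165 - 6371 = 32610.6165 km

32610.6165 km


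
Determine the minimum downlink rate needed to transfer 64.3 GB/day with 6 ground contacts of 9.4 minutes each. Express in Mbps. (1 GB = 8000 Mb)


total contact time = 6 * 9.4 * 60 = 3384.0000 s
data = 64.3 GB = 514400.0000 Mb
rate = 514400.0000 / 3384.0000 = 152.0095 Mbps

152.0095 Mbps


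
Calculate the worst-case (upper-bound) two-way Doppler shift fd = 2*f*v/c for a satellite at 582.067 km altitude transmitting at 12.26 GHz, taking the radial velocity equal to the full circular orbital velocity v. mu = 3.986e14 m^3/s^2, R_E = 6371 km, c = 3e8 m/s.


r = 6.953067e+06 m
v = sqrt(mu/r) = 7571.4741 m/s (worst-case radial velocity)
f = 12.26 GHz = 1.226e+10 Hz
fd = 2*f*v/c = 2*1.226e+10*7571.4741/3.0e+08
fd = 618841.8150 Hz

618841.8150 Hz


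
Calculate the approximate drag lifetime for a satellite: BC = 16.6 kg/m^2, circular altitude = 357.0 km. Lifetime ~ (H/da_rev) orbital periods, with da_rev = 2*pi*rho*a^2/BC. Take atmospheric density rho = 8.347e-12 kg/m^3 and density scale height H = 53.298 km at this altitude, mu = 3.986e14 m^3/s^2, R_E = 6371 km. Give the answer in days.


a = R_E + alt = 6728.0000 km = 6.728e+06 m
da_rev = 2*pi*rho*a^2/BC = 2*pi*8.347e-12*(6.728e+06)^2/16.6 = 143.012553 m per revolution
N = H/da_rev = 53298.0000 m / 143.012553 m = 372.6806 revolutions
P = 2*pi*sqrt(a^3/mu) = 5492.1222 s
lifetime = N*P = 372.6806 * 5492.1222 = 2.0468073e+06 s = 23.6899 days

23.6899 days


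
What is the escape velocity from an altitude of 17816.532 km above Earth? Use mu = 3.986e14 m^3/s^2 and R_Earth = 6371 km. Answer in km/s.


r = 6371.0 + 17816.532 = 24187.5320 km = 2.4187532e+07 m
v_esc = sqrt(2*mu/r) = sqrt(2*3.986e14 / 2.4187532e+07)
v_esc = 5741.0042 m/s = 5.7410 km/s

5.7410 km/s


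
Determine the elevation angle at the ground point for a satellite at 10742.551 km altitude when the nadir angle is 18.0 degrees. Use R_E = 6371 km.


r = R_E + alt = 17113.5510 km
Law of sines in the satellite / Earth-center / ground-point triangle:
  sin(nadir)/R_E = sin(90 + el)/r  =>  cos(el) = (r/R_E)*sin(nadir)
cos(el) = (17113.5510 / 6371.0000) * sin(18.0 deg) = 0.8300703
el = arccos(0.8300703) = 33.8940 deg
(Earth-central angle = 90 - nadir - el = 38.1060 deg)

33.8940 degrees


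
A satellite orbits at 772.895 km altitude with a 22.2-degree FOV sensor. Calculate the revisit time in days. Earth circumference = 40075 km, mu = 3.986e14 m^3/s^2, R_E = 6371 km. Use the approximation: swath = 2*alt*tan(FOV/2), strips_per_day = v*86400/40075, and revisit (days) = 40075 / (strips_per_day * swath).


swath = 2*772.895*tan(0.1937315) = 303.2719 km
v = sqrt(mu/r) = 7469.6648 m/s = 7.4697 km/s
strips/day = v*86400/40075 = 7.4697*86400/40075 = 16.1043
coverage/day = strips * swath = 16.1043 * 303.2719 = 4883.9764 km
revisit = 40075 / 4883.9764 = 8.2054 days

8.2054 days


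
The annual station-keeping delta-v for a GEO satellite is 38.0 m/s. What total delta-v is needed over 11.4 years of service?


dV = rate * years = 38.0 * 11.4
dV = 433.2000 m/s

433.2000 m/s


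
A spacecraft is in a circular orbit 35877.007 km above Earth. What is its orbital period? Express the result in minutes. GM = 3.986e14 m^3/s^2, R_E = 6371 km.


r = 42248.0070 km = 4.2248007e+07 m
T = 2*pi*sqrt(r^3/mu) = 2*pi*sqrt(7.5408218e+22 / 3.986e14)
T = 86421.2534 s = 1440.3542 min

1440.3542 minutes


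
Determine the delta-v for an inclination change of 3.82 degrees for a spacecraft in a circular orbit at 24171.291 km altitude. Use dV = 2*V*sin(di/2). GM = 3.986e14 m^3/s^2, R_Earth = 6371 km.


r = 30542.2910 km = 3.0542291e+07 m
V = sqrt(mu/r) = 3612.5831 m/s
di = 3.82 deg = 0.06667158 rad
dV = 2*V*sin(di/2) = 2*3612.5831*sin(0.03333579)
dV = 240.8120 m/s = 0.240812 km/s

0.2408 km/s


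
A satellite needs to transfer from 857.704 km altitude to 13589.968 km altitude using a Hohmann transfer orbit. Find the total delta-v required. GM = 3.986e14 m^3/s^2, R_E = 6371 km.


r1 = 7228.7040 km = 7.228704e+06 m
r2 = 19960.9680 km = 1.9960968e+07 m
dv1 = sqrt(mu/r1)*(sqrt(2*r2/(r1+r2)) - 1) = 1572.2048 m/s
dv2 = sqrt(mu/r2)*(1 - sqrt(2*r1/(r1+r2))) = 1210.1403 m/s
total dv = |dv1| + |dv2| = 1572.2048 + 1210.1403 = 2782.3451 m/s = 2.7823 km/s

2.7823 km/s


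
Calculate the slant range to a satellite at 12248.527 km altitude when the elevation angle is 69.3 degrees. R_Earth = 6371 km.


h = 12248.527 km, el = 69.3 deg
d = -R_E*sin(el) + sqrt((R_E*sin(el))^2 + 2*R_E*h + h^2)
d = -6371.0000*sin(1.2095) + sqrt((6371.0000*0.935444)^2 + 2*6371.0000*12248.527 + 12248.527^2)
d = 12523.1250 km

12523.1250 km


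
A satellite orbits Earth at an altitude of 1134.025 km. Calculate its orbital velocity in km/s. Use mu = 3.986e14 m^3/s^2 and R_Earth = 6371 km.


r = R_E + alt = 6371.0 + 1134.025 = 7505.0250 km = 7.505025e+06 m
v = sqrt(mu/r) = sqrt(3.986e14 / 7.505025e+06) = 7287.7351 m/s = 7.2877 km/s

7.2877 km/s


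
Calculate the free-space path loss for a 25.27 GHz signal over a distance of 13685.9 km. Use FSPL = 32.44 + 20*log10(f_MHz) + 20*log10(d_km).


f = 25.27 GHz = 25270.0000 MHz
d = 13685.9 km
FSPL = 32.44 + 20*log10(25270.0000) + 20*log10(13685.9)
FSPL = 32.44 + 88.0521 + 82.7255
FSPL = 203.2176 dB

203.2176 dB


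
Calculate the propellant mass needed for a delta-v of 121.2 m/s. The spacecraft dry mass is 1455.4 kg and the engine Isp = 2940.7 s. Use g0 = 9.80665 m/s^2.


ve = Isp * g0 = 2940.7 * 9.80665 = 28838.415655 m/s
mass ratio = exp(dv/ve) = exp(121.2/28838.415655) = 1.00421157
m_prop = m_dry * (mr - 1) = 1455.4 * (1.00421157 - 1)
m_prop = 6.1295 kg

6.1295 kg


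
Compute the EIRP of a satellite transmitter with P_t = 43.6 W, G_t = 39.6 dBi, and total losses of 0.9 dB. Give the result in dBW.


Pt = 43.6 W = 16.3949 dBW
EIRP = Pt_dBW + Gt - losses = 16.3949 + 39.6 - 0.9 = 55.0949 dBW

55.0949 dBW


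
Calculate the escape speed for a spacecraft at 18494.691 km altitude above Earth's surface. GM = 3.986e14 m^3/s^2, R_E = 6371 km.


r = 6371.0 + 18494.691 = 24865.6910 km = 2.4865691e+07 m
v_esc = sqrt(2*mu/r) = sqrt(2*3.986e14 / 2.4865691e+07)
v_esc = 5662.1762 m/s = 5.6622 km/s

5.6622 km/s


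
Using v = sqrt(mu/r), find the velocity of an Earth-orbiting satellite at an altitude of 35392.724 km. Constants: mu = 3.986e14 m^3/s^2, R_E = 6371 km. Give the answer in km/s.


r = R_E + alt = 6371.0 + 35392.724 = 41763.7240 km = 4.1763724e+07 m
v = sqrt(mu/r) = sqrt(3.986e14 / 4.1763724e+07) = 3089.3637 m/s = 3.0894 km/s

3.0894 km/s


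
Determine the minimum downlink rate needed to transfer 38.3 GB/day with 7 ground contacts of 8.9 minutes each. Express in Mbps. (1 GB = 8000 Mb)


total contact time = 7 * 8.9 * 60 = 3738.0000 s
data = 38.3 GB = 306400.0000 Mb
rate = 306400.0000 / 3738.0000 = 81.9690 Mbps

81.9690 Mbps


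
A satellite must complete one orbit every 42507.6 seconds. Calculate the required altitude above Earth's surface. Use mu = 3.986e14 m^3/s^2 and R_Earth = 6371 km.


T = 42507.6 s
r = (mu*T^2/(4*pi^2))^(1/3) = (3.986e14 * 42507.6^2 / (4*pi^2))^(1/3)
r = 2.6325113e+07 m = 26325.1129 km
alt = r - R_E = 26325.1129 - 6371 = 19954.1129 km

19954.1129 km


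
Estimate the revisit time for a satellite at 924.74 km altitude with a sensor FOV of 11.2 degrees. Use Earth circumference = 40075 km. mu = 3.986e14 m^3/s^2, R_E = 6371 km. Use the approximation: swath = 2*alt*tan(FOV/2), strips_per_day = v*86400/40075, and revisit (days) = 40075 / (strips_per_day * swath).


swath = 2*924.74*tan(0.09773844) = 181.3431 km
v = sqrt(mu/r) = 7391.5237 m/s = 7.3915 km/s
strips/day = v*86400/40075 = 7.3915*86400/40075 = 15.9358
coverage/day = strips * swath = 15.9358 * 181.3431 = 2889.8495 km
revisit = 40075 / 2889.8495 = 13.8675 days

13.8675 days


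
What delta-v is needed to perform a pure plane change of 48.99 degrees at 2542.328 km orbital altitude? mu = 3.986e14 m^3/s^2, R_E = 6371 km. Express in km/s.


r = 8913.3280 km = 8.913328e+06 m
V = sqrt(mu/r) = 6687.2676 m/s
di = 48.99 deg = 0.8550368 rad
dV = 2*V*sin(di/2) = 2*6687.2676*sin(0.4275184)
dV = 5545.2673 m/s = 5.5453 km/s

5.5453 km/s


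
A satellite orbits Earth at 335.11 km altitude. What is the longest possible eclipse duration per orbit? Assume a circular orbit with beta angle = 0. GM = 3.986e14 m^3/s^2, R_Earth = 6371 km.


r = 6706.1100 km
T = 91.0890 min
Eclipse fraction = arcsin(R_E/r)/pi = arcsin(6371.0000/6706.1100)/pi
= arcsin(0.9500292)/pi = 0.3989471
Eclipse duration = 0.3989471 * 91.0890 = 36.3397 min

36.3397 minutes


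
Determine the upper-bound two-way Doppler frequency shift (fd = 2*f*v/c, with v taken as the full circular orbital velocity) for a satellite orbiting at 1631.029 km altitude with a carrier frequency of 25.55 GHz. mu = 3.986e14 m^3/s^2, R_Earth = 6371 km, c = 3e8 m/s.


r = 8.002029e+06 m
v = sqrt(mu/r) = 7057.7876 m/s (worst-case radial velocity)
f = 25.55 GHz = 2.555e+10 Hz
fd = 2*f*v/c = 2*2.555e+10*7057.7876/3.0e+08
fd = 1.2021765e+06 Hz

1.2022e+06 Hz


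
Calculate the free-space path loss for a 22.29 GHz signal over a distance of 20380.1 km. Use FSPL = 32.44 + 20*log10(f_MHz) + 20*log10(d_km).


f = 22.29 GHz = 22290.0000 MHz
d = 20380.1 km
FSPL = 32.44 + 20*log10(22290.0000) + 20*log10(20380.1)
FSPL = 32.44 + 86.9622 + 86.1841
FSPL = 205.5863 dB

205.5863 dB


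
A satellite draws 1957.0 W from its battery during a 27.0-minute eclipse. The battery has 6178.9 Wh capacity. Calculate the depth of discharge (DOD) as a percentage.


E_used = P * t / 60 = 1957.0 * 27.0 / 60 = 880.6500 Wh
DOD = E_used / E_total * 100 = 880.6500 / 6178.9 * 100
DOD = 14.2525 %

14.2525 %


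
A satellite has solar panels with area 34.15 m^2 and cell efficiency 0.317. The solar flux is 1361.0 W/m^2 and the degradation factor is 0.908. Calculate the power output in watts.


P = area * eta * S * degradation
P = 34.15 * 0.317 * 1361.0 * 0.908
P = 13378.0848 W

13378.0848 W


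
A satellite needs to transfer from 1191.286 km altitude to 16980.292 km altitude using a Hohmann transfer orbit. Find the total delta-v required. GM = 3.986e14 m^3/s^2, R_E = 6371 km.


r1 = 7562.2860 km = 7.562286e+06 m
r2 = 23351.2920 km = 2.3351292e+07 m
dv1 = sqrt(mu/r1)*(sqrt(2*r2/(r1+r2)) - 1) = 1663.4637 m/s
dv2 = sqrt(mu/r2)*(1 - sqrt(2*r1/(r1+r2))) = 1241.6698 m/s
total dv = |dv1| + |dv2| = 1663.4637 + 1241.6698 = 2905.1334 m/s = 2.9051 km/s

2.9051 km/s


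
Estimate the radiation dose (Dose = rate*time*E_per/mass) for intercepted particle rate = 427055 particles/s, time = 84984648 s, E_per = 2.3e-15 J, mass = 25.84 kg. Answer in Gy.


Total energy deposited = rate * time * E_per
  = 427055 * 84984648 * 2.3e-15 = 0.08347417 J
Dose = E_total / mass = 0.08347417 / 25.84
Dose = 0.003230425 Gy

0.0032 Gy


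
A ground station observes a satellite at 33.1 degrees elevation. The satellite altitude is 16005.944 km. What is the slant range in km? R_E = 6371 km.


h = 16005.944 km, el = 33.1 deg
d = -R_E*sin(el) + sqrt((R_E*sin(el))^2 + 2*R_E*h + h^2)
d = -6371.0000*sin(0.577704) + sqrt((6371.0000*0.546102)^2 + 2*6371.0000*16005.944 + 16005.944^2)
d = 18251.9354 km

18251.9354 km


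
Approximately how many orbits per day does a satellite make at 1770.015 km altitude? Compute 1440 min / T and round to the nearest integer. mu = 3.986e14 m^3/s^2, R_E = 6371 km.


r = 8.141015e+06 m
T = 2*pi*sqrt(r^3/mu) = 7310.1965 s = 121.8366 min
revs/day = 1440 / 121.8366 = 11.8191
Rounded: 12 revolutions per day

12 revolutions per day


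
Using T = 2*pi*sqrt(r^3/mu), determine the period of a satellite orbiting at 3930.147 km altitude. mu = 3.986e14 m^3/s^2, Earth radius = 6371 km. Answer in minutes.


r = 10301.1470 km = 1.0301147e+07 m
T = 2*pi*sqrt(r^3/mu) = 2*pi*sqrt(1.0930921e+21 / 3.986e14)
T = 10404.9404 s = 173.4157 min

173.4157 minutes


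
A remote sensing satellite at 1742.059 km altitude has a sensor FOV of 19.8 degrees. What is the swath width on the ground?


FOV = 19.8 deg = 0.3455752 rad
swath = 2 * alt * tan(FOV/2) = 2 * 1742.059 * tan(0.1727876)
swath = 2 * 1742.059 * 0.1745279
swath = 608.0759 km

608.0759 km


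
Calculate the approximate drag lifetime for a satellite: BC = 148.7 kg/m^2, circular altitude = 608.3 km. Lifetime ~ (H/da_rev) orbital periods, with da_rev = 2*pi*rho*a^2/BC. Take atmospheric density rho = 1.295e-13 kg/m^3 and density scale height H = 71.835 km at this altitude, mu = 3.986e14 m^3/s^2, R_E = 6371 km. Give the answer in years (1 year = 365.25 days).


a = R_E + alt = 6979.3000 km = 6.9793e+06 m
da_rev = 2*pi*rho*a^2/BC = 2*pi*1.295e-13*(6.9793e+06)^2/148.7 = 0.266540005 m per revolution
N = H/da_rev = 71835.0000 m / 0.266540005 m = 269509.2620 revolutions
P = 2*pi*sqrt(a^3/mu) = 5802.6853 s
lifetime = N*P = 269509.2620 * 5802.6853 = 1.5638774e+09 s = 18100.4334 days
years = 18100.4334 / 365.25 = 49.5563 years

49.5563 years


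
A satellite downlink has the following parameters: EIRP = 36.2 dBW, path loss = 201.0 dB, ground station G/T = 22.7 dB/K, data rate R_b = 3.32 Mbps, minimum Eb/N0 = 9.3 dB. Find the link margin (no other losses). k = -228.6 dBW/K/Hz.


C/N0 = EIRP - FSPL + G/T - k = 36.2 - 201.0 + 22.7 - (-228.6)
C/N0 = 86.5000 dB-Hz
R_b = 3.32 Mbps = 3.32e+06 bps -> 10*log10(R_b) = 65.2114 dB-Hz
Eb/N0 = C/N0 - 10*log10(R_b) = 86.5000 - 65.2114 = 21.2886 dB
Margin = Eb/N0 - Eb/N0_req = 21.2886 - 9.3 = 11.9886 dB (link closes)

11.9886 dB


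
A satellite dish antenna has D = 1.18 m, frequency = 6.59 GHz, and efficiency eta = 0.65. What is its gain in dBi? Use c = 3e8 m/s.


lambda = c/f = 3e8 / 6.59e+09 = 0.04552352 m
G = eta*(pi*D/lambda)^2 = 0.65*(pi*1.18/0.04552352)^2
G = 4310.2795 (linear)
G = 10*log10(4310.2795) = 36.3451 dBi

36.3451 dBi


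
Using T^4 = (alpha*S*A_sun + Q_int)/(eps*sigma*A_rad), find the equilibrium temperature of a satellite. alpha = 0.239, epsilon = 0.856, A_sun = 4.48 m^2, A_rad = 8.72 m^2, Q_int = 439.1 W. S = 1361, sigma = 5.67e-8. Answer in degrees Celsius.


Numerator = alpha*S*A_sun + Q_int = 0.239*1361*4.48 + 439.1 = 1896.3499 W
Denominator = eps*sigma*A_rad = 0.856*5.67e-8*8.72 = 4.2322694e-07 W/K^4
T^4 = 4.4806928e+09 K^4
T = 258.7237 K = -14.4263 C

-14.4263 degrees Celsius


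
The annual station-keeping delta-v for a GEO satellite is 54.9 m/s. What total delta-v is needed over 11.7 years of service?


dV = rate * years = 54.9 * 11.7
dV = 642.3300 m/s

642.3300 m/s


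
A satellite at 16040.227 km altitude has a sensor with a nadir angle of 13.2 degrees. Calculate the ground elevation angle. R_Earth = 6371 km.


r = R_E + alt = 22411.2270 km
Law of sines in the satellite / Earth-center / ground-point triangle:
  sin(nadir)/R_E = sin(90 + el)/r  =>  cos(el) = (r/R_E)*sin(nadir)
cos(el) = (22411.2270 / 6371.0000) * sin(13.2 deg) = 0.8032684
el = arccos(0.8032684) = 36.5566 deg
(Earth-central angle = 90 - nadir - el = 40.2434 deg)

36.5566 degrees


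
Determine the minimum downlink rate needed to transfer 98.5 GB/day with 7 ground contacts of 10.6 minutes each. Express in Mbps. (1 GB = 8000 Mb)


total contact time = 7 * 10.6 * 60 = 4452.0000 s
data = 98.5 GB = 788000.0000 Mb
rate = 788000.0000 / 4452.0000 = 176.9991 Mbps

176.9991 Mbps


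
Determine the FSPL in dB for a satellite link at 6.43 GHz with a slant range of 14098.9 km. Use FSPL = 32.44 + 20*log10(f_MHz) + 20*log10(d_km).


f = 6.43 GHz = 6430.0000 MHz
d = 14098.9 km
FSPL = 32.44 + 20*log10(6430.0000) + 20*log10(14098.9)
FSPL = 32.44 + 76.1642 + 82.9837
FSPL = 191.5879 dB

191.5879 dB


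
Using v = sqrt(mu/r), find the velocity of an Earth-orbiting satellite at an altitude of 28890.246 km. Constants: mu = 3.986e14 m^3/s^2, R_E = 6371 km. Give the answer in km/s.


r = R_E + alt = 6371.0 + 28890.246 = 35261.2460 km = 3.5261246e+07 m
v = sqrt(mu/r) = sqrt(3.986e14 / 3.5261246e+07) = 3362.1712 m/s = 3.3622 km/s

3.3622 km/s


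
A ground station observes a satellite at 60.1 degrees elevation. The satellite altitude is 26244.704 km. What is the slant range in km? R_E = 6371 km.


h = 26244.704 km, el = 60.1 deg
d = -R_E*sin(el) + sqrt((R_E*sin(el))^2 + 2*R_E*h + h^2)
d = -6371.0000*sin(1.0489) + sqrt((6371.0000*0.8668967)^2 + 2*6371.0000*26244.704 + 26244.704^2)
d = 26937.7159 km

26937.7159 km


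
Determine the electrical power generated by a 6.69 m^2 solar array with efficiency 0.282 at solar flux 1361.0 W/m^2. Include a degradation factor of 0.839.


P = area * eta * S * degradation
P = 6.69 * 0.282 * 1361.0 * 0.839
P = 2154.2461 W

2154.2461 W


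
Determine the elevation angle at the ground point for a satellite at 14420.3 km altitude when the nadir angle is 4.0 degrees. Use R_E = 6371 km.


r = R_E + alt = 20791.3000 km
Law of sines in the satellite / Earth-center / ground-point triangle:
  sin(nadir)/R_E = sin(90 + el)/r  =>  cos(el) = (r/R_E)*sin(nadir)
cos(el) = (20791.3000 / 6371.0000) * sin(4.0 deg) = 0.2276452
el = arccos(0.2276452) = 76.8415 deg
(Earth-central angle = 90 - nadir - el = 9.1585 deg)

76.8415 degrees


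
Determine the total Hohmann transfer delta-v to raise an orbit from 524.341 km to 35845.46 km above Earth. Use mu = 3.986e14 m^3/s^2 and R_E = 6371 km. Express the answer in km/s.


r1 = 6895.3410 km = 6.895341e+06 m
r2 = 42216.4600 km = 4.221646e+07 m
dv1 = sqrt(mu/r1)*(sqrt(2*r2/(r1+r2)) - 1) = 2365.9481 m/s
dv2 = sqrt(mu/r2)*(1 - sqrt(2*r1/(r1+r2))) = 1444.4789 m/s
total dv = |dv1| + |dv2| = 2365.9481 + 1444.4789 = 3810.4270 m/s = 3.8104 km/s

3.8104 km/s


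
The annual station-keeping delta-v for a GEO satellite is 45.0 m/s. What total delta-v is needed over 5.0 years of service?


dV = rate * years = 45.0 * 5.0
dV = 225.0000 m/s

225.0000 m/s


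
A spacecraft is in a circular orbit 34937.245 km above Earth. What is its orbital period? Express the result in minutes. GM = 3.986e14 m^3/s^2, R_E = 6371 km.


r = 41308.2450 km = 4.1308245e+07 m
T = 2*pi*sqrt(r^3/mu) = 2*pi*sqrt(7.0487196e+22 / 3.986e14)
T = 83553.8252 s = 1392.5638 min

1392.5638 minutes


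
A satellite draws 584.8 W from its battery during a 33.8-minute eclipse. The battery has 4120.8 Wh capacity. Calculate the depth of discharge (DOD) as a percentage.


E_used = P * t / 60 = 584.8 * 33.8 / 60 = 329.4373 Wh
DOD = E_used / E_total * 100 = 329.4373 / 4120.8 * 100
DOD = 7.9945 %

7.9945 %


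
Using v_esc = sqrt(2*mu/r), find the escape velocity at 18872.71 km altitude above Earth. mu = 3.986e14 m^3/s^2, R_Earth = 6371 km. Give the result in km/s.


r = 6371.0 + 18872.71 = 25243.7100 km = 2.524371e+07 m
v_esc = sqrt(2*mu/r) = sqrt(2*3.986e14 / 2.524371e+07)
v_esc = 5619.6214 m/s = 5.6196 km/s

5.6196 km/s


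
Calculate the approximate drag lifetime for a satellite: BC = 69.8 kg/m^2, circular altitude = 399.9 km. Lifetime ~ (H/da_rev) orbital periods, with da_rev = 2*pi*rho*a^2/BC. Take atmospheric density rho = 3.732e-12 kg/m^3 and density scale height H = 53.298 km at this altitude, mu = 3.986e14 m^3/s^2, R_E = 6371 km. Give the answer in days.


a = R_E + alt = 6770.9000 km = 6.7709e+06 m
da_rev = 2*pi*rho*a^2/BC = 2*pi*3.732e-12*(6.7709e+06)^2/69.8 = 15.401353 m per revolution
N = H/da_rev = 53298.0000 m / 15.401353 m = 3460.6050 revolutions
P = 2*pi*sqrt(a^3/mu) = 5544.7353 s
lifetime = N*P = 3460.6050 * 5544.7353 = 1.9188139e+07 s = 222.0849 days

222.0849 days


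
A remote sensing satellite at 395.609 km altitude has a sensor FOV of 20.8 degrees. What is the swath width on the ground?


FOV = 20.8 deg = 0.3630285 rad
swath = 2 * alt * tan(FOV/2) = 2 * 395.609 * tan(0.1815142)
swath = 2 * 395.609 * 0.1835343
swath = 145.2157 km

145.2157 km


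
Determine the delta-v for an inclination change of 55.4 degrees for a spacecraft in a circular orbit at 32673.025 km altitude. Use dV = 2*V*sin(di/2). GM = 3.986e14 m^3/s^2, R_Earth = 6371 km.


r = 39044.0250 km = 3.9044025e+07 m
V = sqrt(mu/r) = 3195.1508 m/s
di = 55.4 deg = 0.9669124 rad
dV = 2*V*sin(di/2) = 2*3195.1508*sin(0.4834562)
dV = 2970.4808 m/s = 2.9705 km/s

2.9705 km/s


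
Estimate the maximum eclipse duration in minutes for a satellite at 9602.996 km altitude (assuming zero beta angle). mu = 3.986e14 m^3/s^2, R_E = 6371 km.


r = 15973.9960 km
T = 334.8732 min
Eclipse fraction = arcsin(R_E/r)/pi = arcsin(6371.0000/15973.9960)/pi
= arcsin(0.3988357)/pi = 0.1305856
Eclipse duration = 0.1305856 * 334.8732 = 43.7296 min

43.7296 minutes


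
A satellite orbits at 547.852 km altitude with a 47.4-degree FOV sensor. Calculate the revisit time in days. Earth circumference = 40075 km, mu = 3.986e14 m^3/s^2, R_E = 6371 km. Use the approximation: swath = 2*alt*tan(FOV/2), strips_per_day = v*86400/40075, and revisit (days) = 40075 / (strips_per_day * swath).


swath = 2*547.852*tan(0.413643) = 480.9804 km
v = sqrt(mu/r) = 7590.1722 m/s = 7.5902 km/s
strips/day = v*86400/40075 = 7.5902*86400/40075 = 16.3641
coverage/day = strips * swath = 16.3641 * 480.9804 = 7870.8066 km
revisit = 40075 / 7870.8066 = 5.0916 days

5.0916 days


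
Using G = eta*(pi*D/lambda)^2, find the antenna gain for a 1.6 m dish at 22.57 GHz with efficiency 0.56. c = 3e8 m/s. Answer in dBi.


lambda = c/f = 3e8 / 2.257e+10 = 0.01329198 m
G = eta*(pi*D/lambda)^2 = 0.56*(pi*1.6/0.01329198)^2
G = 80084.4775 (linear)
G = 10*log10(80084.4775) = 49.0355 dBi

49.0355 dBi


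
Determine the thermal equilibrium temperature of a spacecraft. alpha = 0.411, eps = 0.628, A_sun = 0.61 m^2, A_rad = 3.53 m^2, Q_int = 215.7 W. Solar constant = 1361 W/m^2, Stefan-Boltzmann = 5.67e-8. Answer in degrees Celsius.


Numerator = alpha*S*A_sun + Q_int = 0.411*1361*0.61 + 215.7 = 556.9163 W
Denominator = eps*sigma*A_rad = 0.628*5.67e-8*3.53 = 1.2569483e-07 W/K^4
T^4 = 4.4307019e+09 K^4
T = 257.9991 K = -15.1509 C

-15.1509 degrees Celsius


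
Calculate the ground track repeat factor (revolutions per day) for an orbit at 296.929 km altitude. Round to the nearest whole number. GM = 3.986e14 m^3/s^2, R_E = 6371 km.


r = 6.667929e+06 m
T = 2*pi*sqrt(r^3/mu) = 5418.7320 s = 90.3122 min
revs/day = 1440 / 90.3122 = 15.9447
Rounded: 16 revolutions per day

16 revolutions per day


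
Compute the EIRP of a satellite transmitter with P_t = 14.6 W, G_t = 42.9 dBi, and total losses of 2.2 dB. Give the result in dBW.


Pt = 14.6 W = 11.6435 dBW
EIRP = Pt_dBW + Gt - losses = 11.6435 + 42.9 - 2.2 = 52.3435 dBW

52.3435 dBW


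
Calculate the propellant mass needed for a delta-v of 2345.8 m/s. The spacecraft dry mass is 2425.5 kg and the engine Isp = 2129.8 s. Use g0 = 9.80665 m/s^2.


ve = Isp * g0 = 2129.8 * 9.80665 = 20886.203170 m/s
mass ratio = exp(dv/ve) = exp(2345.8/20886.203170) = 1.11886343
m_prop = m_dry * (mr - 1) = 2425.5 * (1.11886343 - 1)
m_prop = 288.3033 kg

288.3033 kg


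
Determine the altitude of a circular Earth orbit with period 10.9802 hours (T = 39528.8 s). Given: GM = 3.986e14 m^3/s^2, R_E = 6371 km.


T = 39528.8 s
r = (mu*T^2/(4*pi^2))^(1/3) = (3.986e14 * 39528.8^2 / (4*pi^2))^(1/3)
r = 2.5080428e+07 m = 25080.4278 km
alt = r - R_E = 25080.4278 - 6371 = 18709.4278 km

18709.4278 km


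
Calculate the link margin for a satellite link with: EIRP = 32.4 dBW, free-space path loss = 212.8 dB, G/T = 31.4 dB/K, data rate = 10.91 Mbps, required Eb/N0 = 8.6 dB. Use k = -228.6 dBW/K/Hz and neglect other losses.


C/N0 = EIRP - FSPL + G/T - k = 32.4 - 212.8 + 31.4 - (-228.6)
C/N0 = 79.6000 dB-Hz
R_b = 10.91 Mbps = 1.091e+07 bps -> 10*log10(R_b) = 70.3782 dB-Hz
Eb/N0 = C/N0 - 10*log10(R_b) = 79.6000 - 70.3782 = 9.2218 dB
Margin = Eb/N0 - Eb/N0_req = 9.2218 - 8.6 = 0.6217525 dB (link closes)

0.6218 dB


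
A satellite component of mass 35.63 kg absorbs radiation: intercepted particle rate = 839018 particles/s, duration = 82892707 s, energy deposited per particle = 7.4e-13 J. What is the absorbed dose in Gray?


Total energy deposited = rate * time * E_per
  = 839018 * 82892707 * 7.4e-13 = 51.4659 J
Dose = E_total / mass = 51.4659 / 35.63
Dose = 1.4445 Gy

1.4445 Gy


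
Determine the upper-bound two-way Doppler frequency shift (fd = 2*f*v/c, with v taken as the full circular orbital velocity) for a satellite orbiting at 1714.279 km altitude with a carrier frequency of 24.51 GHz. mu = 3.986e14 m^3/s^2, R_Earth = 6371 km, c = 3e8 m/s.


r = 8.085279e+06 m
v = sqrt(mu/r) = 7021.3584 m/s (worst-case radial velocity)
f = 24.51 GHz = 2.451e+10 Hz
fd = 2*f*v/c = 2*2.451e+10*7021.3584/3.0e+08
fd = 1.14729e+06 Hz

1.1473e+06 Hz


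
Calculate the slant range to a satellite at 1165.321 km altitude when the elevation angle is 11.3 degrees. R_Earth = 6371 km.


h = 1165.321 km, el = 11.3 deg
d = -R_E*sin(el) + sqrt((R_E*sin(el))^2 + 2*R_E*h + h^2)
d = -6371.0000*sin(0.1972222) + sqrt((6371.0000*0.1959461)^2 + 2*6371.0000*1165.321 + 1165.321^2)
d = 2966.4733 km

2966.4733 km


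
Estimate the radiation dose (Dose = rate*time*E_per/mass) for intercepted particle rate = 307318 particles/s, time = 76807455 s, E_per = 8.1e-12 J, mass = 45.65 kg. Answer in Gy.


Total energy deposited = rate * time * E_per
  = 307318 * 76807455 * 8.1e-12 = 191.1949 J
Dose = E_total / mass = 191.1949 / 45.65
Dose = 4.1883 Gy

4.1883 Gy


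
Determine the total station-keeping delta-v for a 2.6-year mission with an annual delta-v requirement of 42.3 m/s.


dV = rate * years = 42.3 * 2.6
dV = 109.9800 m/s

109.9800 m/s


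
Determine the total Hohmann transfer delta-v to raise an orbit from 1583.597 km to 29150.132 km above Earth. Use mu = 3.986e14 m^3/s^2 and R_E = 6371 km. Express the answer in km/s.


r1 = 7954.5970 km = 7.954597e+06 m
r2 = 35521.1320 km = 3.5521132e+07 m
dv1 = sqrt(mu/r1)*(sqrt(2*r2/(r1+r2)) - 1) = 1970.0749 m/s
dv2 = sqrt(mu/r2)*(1 - sqrt(2*r1/(r1+r2))) = 1323.4458 m/s
total dv = |dv1| + |dv2| = 1970.0749 + 1323.4458 = 3293.5206 m/s = 3.2935 km/s

3.2935 km/s


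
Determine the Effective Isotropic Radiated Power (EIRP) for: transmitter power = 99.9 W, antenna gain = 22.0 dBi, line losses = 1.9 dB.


Pt = 99.9 W = 19.9957 dBW
EIRP = Pt_dBW + Gt - losses = 19.9957 + 22.0 - 1.9 = 40.0957 dBW

40.0957 dBW


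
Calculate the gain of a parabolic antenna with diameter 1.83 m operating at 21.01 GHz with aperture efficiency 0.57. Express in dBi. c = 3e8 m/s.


lambda = c/f = 3e8 / 2.101e+10 = 0.01427891 m
G = eta*(pi*D/lambda)^2 = 0.57*(pi*1.83/0.01427891)^2
G = 92403.0648 (linear)
G = 10*log10(92403.0648) = 49.6569 dBi

49.6569 dBi


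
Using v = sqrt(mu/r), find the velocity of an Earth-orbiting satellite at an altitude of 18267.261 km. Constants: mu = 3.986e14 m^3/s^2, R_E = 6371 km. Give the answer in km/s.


r = R_E + alt = 6371.0 + 18267.261 = 24638.2610 km = 2.4638261e+07 m
v = sqrt(mu/r) = sqrt(3.986e14 / 2.4638261e+07) = 4022.1996 m/s = 4.0222 km/s

4.0222 km/s


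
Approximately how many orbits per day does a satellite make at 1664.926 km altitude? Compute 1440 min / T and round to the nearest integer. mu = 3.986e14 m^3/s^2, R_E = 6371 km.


r = 8.035926e+06 m
T = 2*pi*sqrt(r^3/mu) = 7169.1079 s = 119.4851 min
revs/day = 1440 / 119.4851 = 12.0517
Rounded: 12 revolutions per day

12 revolutions per day


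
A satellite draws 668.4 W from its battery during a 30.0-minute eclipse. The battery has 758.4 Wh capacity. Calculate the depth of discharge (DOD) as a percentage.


E_used = P * t / 60 = 668.4 * 30.0 / 60 = 334.2000 Wh
DOD = E_used / E_total * 100 = 334.2000 / 758.4 * 100
DOD = 44.0665 %

44.0665 %


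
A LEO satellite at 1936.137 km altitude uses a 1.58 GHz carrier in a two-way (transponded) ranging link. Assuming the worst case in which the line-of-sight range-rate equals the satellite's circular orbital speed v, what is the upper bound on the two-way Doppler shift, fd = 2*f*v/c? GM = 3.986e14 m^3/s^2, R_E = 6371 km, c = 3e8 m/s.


r = 8.307137e+06 m
v = sqrt(mu/r) = 6926.9645 m/s (worst-case radial velocity)
f = 1.58 GHz = 1.58e+09 Hz
fd = 2*f*v/c = 2*1.58e+09*6926.9645/3.0e+08
fd = 72964.0259 Hz

72964.0259 Hz


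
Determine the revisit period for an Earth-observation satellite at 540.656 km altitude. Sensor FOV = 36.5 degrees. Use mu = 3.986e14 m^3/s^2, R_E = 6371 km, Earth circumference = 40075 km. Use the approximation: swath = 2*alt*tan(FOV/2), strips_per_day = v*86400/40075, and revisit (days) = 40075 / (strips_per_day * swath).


swath = 2*540.656*tan(0.3185226) = 356.5632 km
v = sqrt(mu/r) = 7594.1223 m/s = 7.5941 km/s
strips/day = v*86400/40075 = 7.5941*86400/40075 = 16.3726
coverage/day = strips * swath = 16.3726 * 356.5632 = 5837.8690 km
revisit = 40075 / 5837.8690 = 6.8647 days

6.8647 days


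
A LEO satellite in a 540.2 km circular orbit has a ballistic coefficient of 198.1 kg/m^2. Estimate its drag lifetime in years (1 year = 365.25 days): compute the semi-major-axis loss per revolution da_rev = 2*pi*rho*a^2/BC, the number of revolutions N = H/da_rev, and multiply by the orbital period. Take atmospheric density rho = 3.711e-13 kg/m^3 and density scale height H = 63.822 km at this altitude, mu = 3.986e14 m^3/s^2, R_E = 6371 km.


a = R_E + alt = 6911.2000 km = 6.9112e+06 m
da_rev = 2*pi*rho*a^2/BC = 2*pi*3.711e-13*(6.9112e+06)^2/198.1 = 0.562203143 m per revolution
N = H/da_rev = 63822.0000 m / 0.562203143 m = 113521.2437 revolutions
P = 2*pi*sqrt(a^3/mu) = 5717.9639 s
lifetime = N*P = 113521.2437 * 5717.9639 = 6.4911038e+08 s = 7512.8516 days
years = 7512.8516 / 365.25 = 20.5691 years

20.5691 years


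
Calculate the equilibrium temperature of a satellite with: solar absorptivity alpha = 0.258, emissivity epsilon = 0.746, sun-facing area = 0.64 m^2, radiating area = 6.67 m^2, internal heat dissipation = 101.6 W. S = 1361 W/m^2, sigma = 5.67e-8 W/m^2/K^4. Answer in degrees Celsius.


Numerator = alpha*S*A_sun + Q_int = 0.258*1361*0.64 + 101.6 = 326.3283 W
Denominator = eps*sigma*A_rad = 0.746*5.67e-8*6.67 = 2.8212899e-07 W/K^4
T^4 = 1.1566635e+09 K^4
T = 184.4173 K = -88.7327 C

-88.7327 degrees Celsius


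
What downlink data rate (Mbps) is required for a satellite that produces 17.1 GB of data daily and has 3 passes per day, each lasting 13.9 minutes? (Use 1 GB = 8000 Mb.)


total contact time = 3 * 13.9 * 60 = 2502.0000 s
data = 17.1 GB = 136800.0000 Mb
rate = 136800.0000 / 2502.0000 = 54.6763 Mbps

54.6763 Mbps


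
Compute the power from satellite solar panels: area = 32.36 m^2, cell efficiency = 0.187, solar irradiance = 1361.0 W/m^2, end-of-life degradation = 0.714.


P = area * eta * S * degradation
P = 32.36 * 0.187 * 1361.0 * 0.714
P = 5880.3944 W

5880.3944 W


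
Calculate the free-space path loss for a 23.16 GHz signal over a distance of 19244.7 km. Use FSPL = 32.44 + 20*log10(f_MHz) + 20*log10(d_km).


f = 23.16 GHz = 23160.0000 MHz
d = 19244.7 km
FSPL = 32.44 + 20*log10(23160.0000) + 20*log10(19244.7)
FSPL = 32.44 + 87.2948 + 85.6862
FSPL = 205.4210 dB

205.4210 dB


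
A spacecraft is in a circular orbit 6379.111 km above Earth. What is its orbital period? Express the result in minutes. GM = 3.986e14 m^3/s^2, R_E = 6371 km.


r = 12750.1110 km = 1.2750111e+07 m
T = 2*pi*sqrt(r^3/mu) = 2*pi*sqrt(2.072726e+21 / 3.986e14)
T = 14327.8877 s = 238.7981 min

238.7981 minutes


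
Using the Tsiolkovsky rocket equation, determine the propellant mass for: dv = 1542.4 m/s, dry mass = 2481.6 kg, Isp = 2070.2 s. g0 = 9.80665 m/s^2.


ve = Isp * g0 = 2070.2 * 9.80665 = 20301.726830 m/s
mass ratio = exp(dv/ve) = exp(1542.4/20301.726830) = 1.07893434
m_prop = m_dry * (mr - 1) = 2481.6 * (1.07893434 - 1)
m_prop = 195.8835 kg

195.8835 kg
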